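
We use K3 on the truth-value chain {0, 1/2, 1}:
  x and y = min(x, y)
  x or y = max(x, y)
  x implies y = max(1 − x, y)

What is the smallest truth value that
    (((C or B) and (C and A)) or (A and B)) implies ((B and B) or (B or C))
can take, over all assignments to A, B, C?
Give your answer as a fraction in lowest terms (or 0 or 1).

1/2

Take A = 1/2, B = 0, C = 1/2:
C or B = 1/2 or 0 = 1/2
C and A = 1/2 and 1/2 = 1/2
(C or B) and (C and A) = 1/2 and 1/2 = 1/2
A and B = 1/2 and 0 = 0
((C or B) and (C and A)) or (A and B) = 1/2 or 0 = 1/2
B and B = 0 and 0 = 0
B or C = 0 or 1/2 = 1/2
(B and B) or (B or C) = 0 or 1/2 = 1/2
(((C or B) and (C and A)) or (A and B)) implies ((B and B) or (B or C)) = 1/2 implies 1/2 = 1/2
No assignment yields a value below 1/2, so this is the minimum.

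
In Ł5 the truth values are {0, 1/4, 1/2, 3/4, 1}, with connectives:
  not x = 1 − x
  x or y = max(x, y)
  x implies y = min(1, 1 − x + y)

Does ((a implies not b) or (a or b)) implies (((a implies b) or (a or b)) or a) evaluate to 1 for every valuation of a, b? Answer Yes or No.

Counterexample: take a = 1/4, b = 0.
not b = not 0 = 1
a implies not b = 1/4 implies 1 = 1
a or b = 1/4 or 0 = 1/4
(a implies not b) or (a or b) = 1 or 1/4 = 1
a implies b = 1/4 implies 0 = 3/4
a or b = 1/4 or 0 = 1/4
(a implies b) or (a or b) = 3/4 or 1/4 = 3/4
((a implies b) or (a or b)) or a = 3/4 or 1/4 = 3/4
((a implies not b) or (a or b)) implies (((a implies b) or (a or b)) or a) = 1 implies 3/4 = 3/4
This gives 3/4 ≠ 1.

No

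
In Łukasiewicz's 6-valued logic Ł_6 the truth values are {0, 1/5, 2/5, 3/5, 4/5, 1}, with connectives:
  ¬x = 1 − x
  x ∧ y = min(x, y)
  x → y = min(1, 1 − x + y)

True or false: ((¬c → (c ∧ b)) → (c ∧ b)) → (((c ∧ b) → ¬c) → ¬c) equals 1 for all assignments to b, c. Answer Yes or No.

At b = 2/5, c = 1, for instance:
¬c = ¬1 = 0
c ∧ b = 1 ∧ 2/5 = 2/5
¬c → (c ∧ b) = 0 → 2/5 = 1
(¬c → (c ∧ b)) → (c ∧ b) = 1 → 2/5 = 2/5
(c ∧ b) → ¬c = 2/5 → 0 = 3/5
((c ∧ b) → ¬c) → ¬c = 3/5 → 0 = 2/5
((¬c → (c ∧ b)) → (c ∧ b)) → (((c ∧ b) → ¬c) → ¬c) = 2/5 → 2/5 = 1
and checking the remaining 35 assignments likewise gives ≥ 1 in every case.

Yes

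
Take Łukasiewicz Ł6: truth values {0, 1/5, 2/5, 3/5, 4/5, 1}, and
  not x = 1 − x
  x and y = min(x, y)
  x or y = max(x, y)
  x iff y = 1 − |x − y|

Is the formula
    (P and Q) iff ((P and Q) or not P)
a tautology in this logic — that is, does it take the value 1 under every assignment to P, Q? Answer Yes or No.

No

Counterexample: take P = 0, Q = 0.
P and Q = 0 and 0 = 0
not P = not 0 = 1
(P and Q) or not P = 0 or 1 = 1
(P and Q) iff ((P and Q) or not P) = 0 iff 1 = 0
This gives 0 ≠ 1.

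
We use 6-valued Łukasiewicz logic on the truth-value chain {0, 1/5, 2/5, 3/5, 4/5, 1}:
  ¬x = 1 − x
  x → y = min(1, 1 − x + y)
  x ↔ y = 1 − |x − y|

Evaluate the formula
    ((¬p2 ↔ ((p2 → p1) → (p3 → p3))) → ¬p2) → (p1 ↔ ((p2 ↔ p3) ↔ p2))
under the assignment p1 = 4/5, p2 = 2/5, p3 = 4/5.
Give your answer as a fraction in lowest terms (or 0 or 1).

¬p2 = ¬2/5 = 3/5
p2 → p1 = 2/5 → 4/5 = 1
p3 → p3 = 4/5 → 4/5 = 1
(p2 → p1) → (p3 → p3) = 1 → 1 = 1
¬p2 ↔ ((p2 → p1) → (p3 → p3)) = 3/5 ↔ 1 = 3/5
¬p2 = ¬2/5 = 3/5
(¬p2 ↔ ((p2 → p1) → (p3 → p3))) → ¬p2 = 3/5 → 3/5 = 1
p2 ↔ p3 = 2/5 ↔ 4/5 = 3/5
(p2 ↔ p3) ↔ p2 = 3/5 ↔ 2/5 = 4/5
p1 ↔ ((p2 ↔ p3) ↔ p2) = 4/5 ↔ 4/5 = 1
((¬p2 ↔ ((p2 → p1) → (p3 → p3))) → ¬p2) → (p1 ↔ ((p2 ↔ p3) ↔ p2)) = 1 → 1 = 1

1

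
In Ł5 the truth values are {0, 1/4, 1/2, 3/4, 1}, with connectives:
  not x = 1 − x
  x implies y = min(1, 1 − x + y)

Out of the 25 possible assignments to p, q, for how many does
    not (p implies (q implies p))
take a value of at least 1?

value 0: 25 assignments
So 0 of the 25 assignments meet the threshold.

0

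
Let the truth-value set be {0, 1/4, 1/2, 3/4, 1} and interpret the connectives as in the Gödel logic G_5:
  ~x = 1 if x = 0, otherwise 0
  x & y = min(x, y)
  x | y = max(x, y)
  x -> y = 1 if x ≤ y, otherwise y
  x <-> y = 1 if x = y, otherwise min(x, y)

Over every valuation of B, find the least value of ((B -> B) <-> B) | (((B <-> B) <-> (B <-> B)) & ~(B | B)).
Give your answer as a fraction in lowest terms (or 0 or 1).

Take B = 1/4:
B -> B = 1/4 -> 1/4 = 1
(B -> B) <-> B = 1 <-> 1/4 = 1/4
B <-> B = 1/4 <-> 1/4 = 1
B <-> B = 1/4 <-> 1/4 = 1
(B <-> B) <-> (B <-> B) = 1 <-> 1 = 1
B | B = 1/4 | 1/4 = 1/4
~(B | B) = ~1/4 = 0
((B <-> B) <-> (B <-> B)) & ~(B | B) = 1 & 0 = 0
((B -> B) <-> B) | (((B <-> B) <-> (B <-> B)) & ~(B | B)) = 1/4 | 0 = 1/4
No assignment yields a value below 1/4, so this is the minimum.

1/4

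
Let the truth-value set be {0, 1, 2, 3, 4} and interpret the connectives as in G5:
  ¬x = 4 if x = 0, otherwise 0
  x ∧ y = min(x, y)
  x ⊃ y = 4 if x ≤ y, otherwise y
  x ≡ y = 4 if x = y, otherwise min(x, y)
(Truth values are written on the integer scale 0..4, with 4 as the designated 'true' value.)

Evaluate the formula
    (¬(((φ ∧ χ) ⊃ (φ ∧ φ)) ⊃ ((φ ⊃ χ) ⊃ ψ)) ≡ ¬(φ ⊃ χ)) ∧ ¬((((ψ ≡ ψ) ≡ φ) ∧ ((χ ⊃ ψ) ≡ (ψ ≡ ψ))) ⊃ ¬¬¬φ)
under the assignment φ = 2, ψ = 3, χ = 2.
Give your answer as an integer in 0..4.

φ ∧ χ = 2 ∧ 2 = 2
φ ∧ φ = 2 ∧ 2 = 2
(φ ∧ χ) ⊃ (φ ∧ φ) = 2 ⊃ 2 = 4
φ ⊃ χ = 2 ⊃ 2 = 4
(φ ⊃ χ) ⊃ ψ = 4 ⊃ 3 = 3
((φ ∧ χ) ⊃ (φ ∧ φ)) ⊃ ((φ ⊃ χ) ⊃ ψ) = 4 ⊃ 3 = 3
¬(((φ ∧ χ) ⊃ (φ ∧ φ)) ⊃ ((φ ⊃ χ) ⊃ ψ)) = ¬3 = 0
φ ⊃ χ = 2 ⊃ 2 = 4
¬(φ ⊃ χ) = ¬4 = 0
¬(((φ ∧ χ) ⊃ (φ ∧ φ)) ⊃ ((φ ⊃ χ) ⊃ ψ)) ≡ ¬(φ ⊃ χ) = 0 ≡ 0 = 4
ψ ≡ ψ = 3 ≡ 3 = 4
(ψ ≡ ψ) ≡ φ = 4 ≡ 2 = 2
χ ⊃ ψ = 2 ⊃ 3 = 4
ψ ≡ ψ = 3 ≡ 3 = 4
(χ ⊃ ψ) ≡ (ψ ≡ ψ) = 4 ≡ 4 = 4
((ψ ≡ ψ) ≡ φ) ∧ ((χ ⊃ ψ) ≡ (ψ ≡ ψ)) = 2 ∧ 4 = 2
¬φ = ¬2 = 0
¬¬φ = ¬0 = 4
¬¬¬φ = ¬4 = 0
(((ψ ≡ ψ) ≡ φ) ∧ ((χ ⊃ ψ) ≡ (ψ ≡ ψ))) ⊃ ¬¬¬φ = 2 ⊃ 0 = 0
¬((((ψ ≡ ψ) ≡ φ) ∧ ((χ ⊃ ψ) ≡ (ψ ≡ ψ))) ⊃ ¬¬¬φ) = ¬0 = 4
(¬(((φ ∧ χ) ⊃ (φ ∧ φ)) ⊃ ((φ ⊃ χ) ⊃ ψ)) ≡ ¬(φ ⊃ χ)) ∧ ¬((((ψ ≡ ψ) ≡ φ) ∧ ((χ ⊃ ψ) ≡ (ψ ≡ ψ))) ⊃ ¬¬¬φ) = 4 ∧ 4 = 4

4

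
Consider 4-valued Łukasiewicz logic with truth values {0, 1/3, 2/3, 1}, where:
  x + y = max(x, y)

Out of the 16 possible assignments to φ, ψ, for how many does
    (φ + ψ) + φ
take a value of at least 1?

φ = 0, ψ = 0 ↦ 0  <
φ = 0, ψ = 1/3 ↦ 1/3  <
φ = 0, ψ = 2/3 ↦ 2/3  <
φ = 0, ψ = 1 ↦ 1  ≥
φ = 1/3, ψ = 0 ↦ 1/3  <
φ = 1/3, ψ = 1/3 ↦ 1/3  <
φ = 1/3, ψ = 2/3 ↦ 2/3  <
φ = 1/3, ψ = 1 ↦ 1  ≥
φ = 2/3, ψ = 0 ↦ 2/3  <
φ = 2/3, ψ = 1/3 ↦ 2/3  <
φ = 2/3, ψ = 2/3 ↦ 2/3  <
φ = 2/3, ψ = 1 ↦ 1  ≥
φ = 1, ψ = 0 ↦ 1  ≥
φ = 1, ψ = 1/3 ↦ 1  ≥
φ = 1, ψ = 2/3 ↦ 1  ≥
φ = 1, ψ = 1 ↦ 1  ≥
So 7 of the 16 assignments meet the threshold.

7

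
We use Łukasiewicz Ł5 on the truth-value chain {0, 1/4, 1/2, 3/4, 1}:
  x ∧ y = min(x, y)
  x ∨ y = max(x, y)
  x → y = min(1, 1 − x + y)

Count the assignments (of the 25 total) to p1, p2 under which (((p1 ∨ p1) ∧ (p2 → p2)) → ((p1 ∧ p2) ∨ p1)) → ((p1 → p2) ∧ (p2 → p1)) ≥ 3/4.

13

value 1: 5 assignments (counts)
value 3/4: 8 assignments (counts)
value 1/2: 6 assignments
value 1/4: 4 assignments
value 0: 2 assignments
So 13 of the 25 assignments meet the threshold.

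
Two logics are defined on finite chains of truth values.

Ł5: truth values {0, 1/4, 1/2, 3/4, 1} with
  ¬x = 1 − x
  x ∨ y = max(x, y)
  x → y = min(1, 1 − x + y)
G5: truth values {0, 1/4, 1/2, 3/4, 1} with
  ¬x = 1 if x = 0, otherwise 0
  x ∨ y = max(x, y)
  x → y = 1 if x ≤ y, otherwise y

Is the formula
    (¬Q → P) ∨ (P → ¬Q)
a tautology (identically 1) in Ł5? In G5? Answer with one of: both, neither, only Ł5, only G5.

In Ł5: every assignment gives 1 — tautology.
In G5: every assignment gives 1 — tautology.

both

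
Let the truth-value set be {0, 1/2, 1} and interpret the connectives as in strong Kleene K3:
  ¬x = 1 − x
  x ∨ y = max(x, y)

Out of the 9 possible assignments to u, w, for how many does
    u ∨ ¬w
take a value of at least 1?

5

u = 0, w = 0 ↦ 1  ≥
u = 0, w = 1/2 ↦ 1/2  <
u = 0, w = 1 ↦ 0  <
u = 1/2, w = 0 ↦ 1  ≥
u = 1/2, w = 1/2 ↦ 1/2  <
u = 1/2, w = 1 ↦ 1/2  <
u = 1, w = 0 ↦ 1  ≥
u = 1, w = 1/2 ↦ 1  ≥
u = 1, w = 1 ↦ 1  ≥
So 5 of the 9 assignments meet the threshold.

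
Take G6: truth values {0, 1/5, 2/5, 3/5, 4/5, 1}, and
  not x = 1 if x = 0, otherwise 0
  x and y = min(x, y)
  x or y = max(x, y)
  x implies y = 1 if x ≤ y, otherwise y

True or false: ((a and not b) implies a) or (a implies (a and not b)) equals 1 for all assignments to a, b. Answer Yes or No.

At a = 4/5, b = 0, for instance:
not b = not 0 = 1
a and not b = 4/5 and 1 = 4/5
(a and not b) implies a = 4/5 implies 4/5 = 1
a implies (a and not b) = 4/5 implies 4/5 = 1
((a and not b) implies a) or (a implies (a and not b)) = 1 or 1 = 1
and checking the remaining 35 assignments likewise gives ≥ 1 in every case.

Yes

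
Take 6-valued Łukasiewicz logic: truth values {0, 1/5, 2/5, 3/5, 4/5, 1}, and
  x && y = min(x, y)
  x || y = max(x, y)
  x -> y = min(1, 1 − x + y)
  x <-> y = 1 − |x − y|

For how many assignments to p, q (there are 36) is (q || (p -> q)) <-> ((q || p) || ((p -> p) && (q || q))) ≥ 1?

value 1: 8 assignments (counts)
value 4/5: 10 assignments
value 3/5: 7 assignments
value 2/5: 6 assignments
value 1/5: 3 assignments
value 0: 2 assignments
So 8 of the 36 assignments meet the threshold.

8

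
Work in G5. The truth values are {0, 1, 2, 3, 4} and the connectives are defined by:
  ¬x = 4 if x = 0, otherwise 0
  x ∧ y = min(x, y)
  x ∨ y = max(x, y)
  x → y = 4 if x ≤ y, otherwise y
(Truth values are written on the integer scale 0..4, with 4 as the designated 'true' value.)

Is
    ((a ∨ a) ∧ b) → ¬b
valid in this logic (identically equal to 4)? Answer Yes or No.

No

Counterexample: take a = 1, b = 1.
a ∨ a = 1 ∨ 1 = 1
(a ∨ a) ∧ b = 1 ∧ 1 = 1
¬b = ¬1 = 0
((a ∨ a) ∧ b) → ¬b = 1 → 0 = 0
This gives 0 ≠ 4.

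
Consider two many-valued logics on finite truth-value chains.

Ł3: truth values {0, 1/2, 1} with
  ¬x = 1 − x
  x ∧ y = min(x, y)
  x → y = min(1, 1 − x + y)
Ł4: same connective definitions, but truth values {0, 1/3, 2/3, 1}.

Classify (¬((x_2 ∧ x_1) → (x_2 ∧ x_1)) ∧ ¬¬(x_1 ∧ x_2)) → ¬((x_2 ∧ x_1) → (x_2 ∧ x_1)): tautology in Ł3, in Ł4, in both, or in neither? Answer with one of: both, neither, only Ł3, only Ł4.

both

In Ł3: every assignment gives 1 — tautology.
In Ł4: every assignment gives 1 — tautology.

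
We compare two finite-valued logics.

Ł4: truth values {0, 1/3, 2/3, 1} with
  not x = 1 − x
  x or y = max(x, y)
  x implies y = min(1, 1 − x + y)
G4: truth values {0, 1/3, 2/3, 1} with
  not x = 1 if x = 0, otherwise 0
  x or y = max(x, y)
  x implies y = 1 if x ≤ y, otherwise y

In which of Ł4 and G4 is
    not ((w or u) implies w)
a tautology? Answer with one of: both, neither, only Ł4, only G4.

neither

In Ł4: at u = 0, w = 0 the value is 0 — not a tautology.
In G4: at u = 0, w = 0 the value is 0 — not a tautology.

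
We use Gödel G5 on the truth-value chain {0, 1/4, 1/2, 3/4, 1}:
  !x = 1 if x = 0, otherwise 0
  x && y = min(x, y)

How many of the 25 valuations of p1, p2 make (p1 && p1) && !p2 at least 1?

1

value 1: 1 assignment (counts)
value 3/4: 1 assignment
value 1/2: 1 assignment
value 1/4: 1 assignment
value 0: 21 assignments
So 1 of the 25 assignments meets the threshold.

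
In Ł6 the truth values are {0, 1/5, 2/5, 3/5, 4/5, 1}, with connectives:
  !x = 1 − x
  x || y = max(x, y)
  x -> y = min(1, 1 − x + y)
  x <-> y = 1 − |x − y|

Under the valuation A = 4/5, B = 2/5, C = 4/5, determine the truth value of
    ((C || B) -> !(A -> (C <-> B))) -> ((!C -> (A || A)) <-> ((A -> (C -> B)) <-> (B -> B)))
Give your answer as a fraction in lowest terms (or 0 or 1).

1

C || B = 4/5 || 2/5 = 4/5
C <-> B = 4/5 <-> 2/5 = 3/5
A -> (C <-> B) = 4/5 -> 3/5 = 4/5
!(A -> (C <-> B)) = !4/5 = 1/5
(C || B) -> !(A -> (C <-> B)) = 4/5 -> 1/5 = 2/5
!C = !4/5 = 1/5
A || A = 4/5 || 4/5 = 4/5
!C -> (A || A) = 1/5 -> 4/5 = 1
C -> B = 4/5 -> 2/5 = 3/5
A -> (C -> B) = 4/5 -> 3/5 = 4/5
B -> B = 2/5 -> 2/5 = 1
(A -> (C -> B)) <-> (B -> B) = 4/5 <-> 1 = 4/5
(!C -> (A || A)) <-> ((A -> (C -> B)) <-> (B -> B)) = 1 <-> 4/5 = 4/5
((C || B) -> !(A -> (C <-> B))) -> ((!C -> (A || A)) <-> ((A -> (C -> B)) <-> (B -> B))) = 2/5 -> 4/5 = 1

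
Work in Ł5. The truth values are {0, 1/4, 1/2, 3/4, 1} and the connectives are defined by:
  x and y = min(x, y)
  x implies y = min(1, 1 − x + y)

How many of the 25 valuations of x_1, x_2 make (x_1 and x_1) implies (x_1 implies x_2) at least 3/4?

value 1: 19 assignments (counts)
value 3/4: 2 assignments (counts)
value 1/2: 2 assignments
value 1/4: 1 assignment
value 0: 1 assignment
So 21 of the 25 assignments meet the threshold.

21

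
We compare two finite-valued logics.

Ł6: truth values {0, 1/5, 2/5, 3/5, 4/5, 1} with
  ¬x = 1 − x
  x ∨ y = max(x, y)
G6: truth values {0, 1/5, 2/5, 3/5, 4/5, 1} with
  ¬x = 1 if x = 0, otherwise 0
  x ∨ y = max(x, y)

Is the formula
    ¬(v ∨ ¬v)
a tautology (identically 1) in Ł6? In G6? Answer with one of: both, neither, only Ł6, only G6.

In Ł6: at v = 0 the value is 0 — not a tautology.
In G6: at v = 0 the value is 0 — not a tautology.

neither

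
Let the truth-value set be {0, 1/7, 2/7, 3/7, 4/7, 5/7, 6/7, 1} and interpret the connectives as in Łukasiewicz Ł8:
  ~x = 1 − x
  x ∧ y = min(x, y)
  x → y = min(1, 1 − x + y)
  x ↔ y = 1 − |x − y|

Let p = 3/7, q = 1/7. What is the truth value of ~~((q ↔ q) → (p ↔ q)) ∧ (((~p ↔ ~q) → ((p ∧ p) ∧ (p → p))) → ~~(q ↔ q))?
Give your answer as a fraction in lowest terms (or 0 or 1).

q ↔ q = 1/7 ↔ 1/7 = 1
p ↔ q = 3/7 ↔ 1/7 = 5/7
(q ↔ q) → (p ↔ q) = 1 → 5/7 = 5/7
~((q ↔ q) → (p ↔ q)) = ~5/7 = 2/7
~~((q ↔ q) → (p ↔ q)) = ~2/7 = 5/7
~p = ~3/7 = 4/7
~q = ~1/7 = 6/7
~p ↔ ~q = 4/7 ↔ 6/7 = 5/7
p ∧ p = 3/7 ∧ 3/7 = 3/7
p → p = 3/7 → 3/7 = 1
(p ∧ p) ∧ (p → p) = 3/7 ∧ 1 = 3/7
(~p ↔ ~q) → ((p ∧ p) ∧ (p → p)) = 5/7 → 3/7 = 5/7
q ↔ q = 1/7 ↔ 1/7 = 1
~(q ↔ q) = ~1 = 0
~~(q ↔ q) = ~0 = 1
((~p ↔ ~q) → ((p ∧ p) ∧ (p → p))) → ~~(q ↔ q) = 5/7 → 1 = 1
~~((q ↔ q) → (p ↔ q)) ∧ (((~p ↔ ~q) → ((p ∧ p) ∧ (p → p))) → ~~(q ↔ q)) = 5/7 ∧ 1 = 5/7

5/7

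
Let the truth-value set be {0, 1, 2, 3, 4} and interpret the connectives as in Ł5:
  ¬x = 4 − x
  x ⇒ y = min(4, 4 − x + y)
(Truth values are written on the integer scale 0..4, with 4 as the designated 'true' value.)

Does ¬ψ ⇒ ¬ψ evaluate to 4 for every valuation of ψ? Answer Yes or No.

ψ = 0 ↦ 4
ψ = 1 ↦ 4
ψ = 2 ↦ 4
ψ = 3 ↦ 4
ψ = 4 ↦ 4
Every assignment gives a value ≥ 4.

Yes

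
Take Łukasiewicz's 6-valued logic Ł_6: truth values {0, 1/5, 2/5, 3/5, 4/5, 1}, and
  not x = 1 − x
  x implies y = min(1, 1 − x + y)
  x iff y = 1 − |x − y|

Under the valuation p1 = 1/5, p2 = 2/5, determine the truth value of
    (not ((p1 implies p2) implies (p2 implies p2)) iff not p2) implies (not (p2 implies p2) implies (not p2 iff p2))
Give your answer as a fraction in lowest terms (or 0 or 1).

1

p1 implies p2 = 1/5 implies 2/5 = 1
p2 implies p2 = 2/5 implies 2/5 = 1
(p1 implies p2) implies (p2 implies p2) = 1 implies 1 = 1
not ((p1 implies p2) implies (p2 implies p2)) = not 1 = 0
not p2 = not 2/5 = 3/5
not ((p1 implies p2) implies (p2 implies p2)) iff not p2 = 0 iff 3/5 = 2/5
p2 implies p2 = 2/5 implies 2/5 = 1
not (p2 implies p2) = not 1 = 0
not p2 = not 2/5 = 3/5
not p2 iff p2 = 3/5 iff 2/5 = 4/5
not (p2 implies p2) implies (not p2 iff p2) = 0 implies 4/5 = 1
(not ((p1 implies p2) implies (p2 implies p2)) iff not p2) implies (not (p2 implies p2) implies (not p2 iff p2)) = 2/5 implies 1 = 1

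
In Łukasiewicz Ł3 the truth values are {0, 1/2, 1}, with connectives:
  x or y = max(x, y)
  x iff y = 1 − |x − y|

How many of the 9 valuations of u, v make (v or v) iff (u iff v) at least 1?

u = 0, v = 0 ↦ 0  <
u = 0, v = 1/2 ↦ 1  ≥
u = 0, v = 1 ↦ 0  <
u = 1/2, v = 0 ↦ 1/2  <
u = 1/2, v = 1/2 ↦ 1/2  <
u = 1/2, v = 1 ↦ 1/2  <
u = 1, v = 0 ↦ 1  ≥
u = 1, v = 1/2 ↦ 1  ≥
u = 1, v = 1 ↦ 1  ≥
So 4 of the 9 assignments meet the threshold.

4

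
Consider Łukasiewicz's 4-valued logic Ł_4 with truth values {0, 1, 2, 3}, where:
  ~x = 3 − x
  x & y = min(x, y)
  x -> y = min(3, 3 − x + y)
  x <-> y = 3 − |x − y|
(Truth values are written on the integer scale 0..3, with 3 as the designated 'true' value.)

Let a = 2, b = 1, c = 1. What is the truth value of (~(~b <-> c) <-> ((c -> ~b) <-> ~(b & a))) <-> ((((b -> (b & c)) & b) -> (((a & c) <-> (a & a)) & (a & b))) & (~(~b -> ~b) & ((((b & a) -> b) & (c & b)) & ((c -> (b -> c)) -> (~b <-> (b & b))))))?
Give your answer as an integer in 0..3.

1

~b = ~1 = 2
~b <-> c = 2 <-> 1 = 2
~(~b <-> c) = ~2 = 1
~b = ~1 = 2
c -> ~b = 1 -> 2 = 3
b & a = 1 & 2 = 1
~(b & a) = ~1 = 2
(c -> ~b) <-> ~(b & a) = 3 <-> 2 = 2
~(~b <-> c) <-> ((c -> ~b) <-> ~(b & a)) = 1 <-> 2 = 2
b & c = 1 & 1 = 1
b -> (b & c) = 1 -> 1 = 3
(b -> (b & c)) & b = 3 & 1 = 1
a & c = 2 & 1 = 1
a & a = 2 & 2 = 2
(a & c) <-> (a & a) = 1 <-> 2 = 2
a & b = 2 & 1 = 1
((a & c) <-> (a & a)) & (a & b) = 2 & 1 = 1
((b -> (b & c)) & b) -> (((a & c) <-> (a & a)) & (a & b)) = 1 -> 1 = 3
~b = ~1 = 2
~b = ~1 = 2
~b -> ~b = 2 -> 2 = 3
~(~b -> ~b) = ~3 = 0
b & a = 1 & 2 = 1
(b & a) -> b = 1 -> 1 = 3
c & b = 1 & 1 = 1
((b & a) -> b) & (c & b) = 3 & 1 = 1
b -> c = 1 -> 1 = 3
c -> (b -> c) = 1 -> 3 = 3
~b = ~1 = 2
b & b = 1 & 1 = 1
~b <-> (b & b) = 2 <-> 1 = 2
(c -> (b -> c)) -> (~b <-> (b & b)) = 3 -> 2 = 2
(((b & a) -> b) & (c & b)) & ((c -> (b -> c)) -> (~b <-> (b & b))) = 1 & 2 = 1
~(~b -> ~b) & ((((b & a) -> b) & (c & b)) & ((c -> (b -> c)) -> (~b <-> (b & b)))) = 0 & 1 = 0
(((b -> (b & c)) & b) -> (((a & c) <-> (a & a)) & (a & b))) & (~(~b -> ~b) & ((((b & a) -> b) & (c & b)) & ((c -> (b -> c)) -> (~b <-> (b & b))))) = 3 & 0 = 0
(~(~b <-> c) <-> ((c -> ~b) <-> ~(b & a))) <-> ((((b -> (b & c)) & b) -> (((a & c) <-> (a & a)) & (a & b))) & (~(~b -> ~b) & ((((b & a) -> b) & (c & b)) & ((c -> (b -> c)) -> (~b <-> (b & b)))))) = 2 <-> 0 = 1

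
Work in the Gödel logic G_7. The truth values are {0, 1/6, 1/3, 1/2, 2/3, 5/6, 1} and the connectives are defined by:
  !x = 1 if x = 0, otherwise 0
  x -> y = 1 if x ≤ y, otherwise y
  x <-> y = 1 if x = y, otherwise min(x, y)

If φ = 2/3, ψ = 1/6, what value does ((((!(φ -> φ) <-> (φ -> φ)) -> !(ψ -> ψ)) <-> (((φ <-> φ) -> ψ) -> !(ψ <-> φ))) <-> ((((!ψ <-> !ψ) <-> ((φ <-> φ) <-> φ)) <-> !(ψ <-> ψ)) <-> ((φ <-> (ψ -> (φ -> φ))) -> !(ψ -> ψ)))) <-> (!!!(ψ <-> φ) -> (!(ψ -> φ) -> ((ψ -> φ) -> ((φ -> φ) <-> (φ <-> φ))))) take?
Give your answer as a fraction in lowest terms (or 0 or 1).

φ -> φ = 2/3 -> 2/3 = 1
!(φ -> φ) = !1 = 0
φ -> φ = 2/3 -> 2/3 = 1
!(φ -> φ) <-> (φ -> φ) = 0 <-> 1 = 0
ψ -> ψ = 1/6 -> 1/6 = 1
!(ψ -> ψ) = !1 = 0
(!(φ -> φ) <-> (φ -> φ)) -> !(ψ -> ψ) = 0 -> 0 = 1
φ <-> φ = 2/3 <-> 2/3 = 1
(φ <-> φ) -> ψ = 1 -> 1/6 = 1/6
ψ <-> φ = 1/6 <-> 2/3 = 1/6
!(ψ <-> φ) = !1/6 = 0
((φ <-> φ) -> ψ) -> !(ψ <-> φ) = 1/6 -> 0 = 0
((!(φ -> φ) <-> (φ -> φ)) -> !(ψ -> ψ)) <-> (((φ <-> φ) -> ψ) -> !(ψ <-> φ)) = 1 <-> 0 = 0
!ψ = !1/6 = 0
!ψ = !1/6 = 0
!ψ <-> !ψ = 0 <-> 0 = 1
φ <-> φ = 2/3 <-> 2/3 = 1
(φ <-> φ) <-> φ = 1 <-> 2/3 = 2/3
(!ψ <-> !ψ) <-> ((φ <-> φ) <-> φ) = 1 <-> 2/3 = 2/3
ψ <-> ψ = 1/6 <-> 1/6 = 1
!(ψ <-> ψ) = !1 = 0
((!ψ <-> !ψ) <-> ((φ <-> φ) <-> φ)) <-> !(ψ <-> ψ) = 2/3 <-> 0 = 0
φ -> φ = 2/3 -> 2/3 = 1
ψ -> (φ -> φ) = 1/6 -> 1 = 1
φ <-> (ψ -> (φ -> φ)) = 2/3 <-> 1 = 2/3
ψ -> ψ = 1/6 -> 1/6 = 1
!(ψ -> ψ) = !1 = 0
(φ <-> (ψ -> (φ -> φ))) -> !(ψ -> ψ) = 2/3 -> 0 = 0
(((!ψ <-> !ψ) <-> ((φ <-> φ) <-> φ)) <-> !(ψ <-> ψ)) <-> ((φ <-> (ψ -> (φ -> φ))) -> !(ψ -> ψ)) = 0 <-> 0 = 1
(((!(φ -> φ) <-> (φ -> φ)) -> !(ψ -> ψ)) <-> (((φ <-> φ) -> ψ) -> !(ψ <-> φ))) <-> ((((!ψ <-> !ψ) <-> ((φ <-> φ) <-> φ)) <-> !(ψ <-> ψ)) <-> ((φ <-> (ψ -> (φ -> φ))) -> !(ψ -> ψ))) = 0 <-> 1 = 0
ψ <-> φ = 1/6 <-> 2/3 = 1/6
!(ψ <-> φ) = !1/6 = 0
!!(ψ <-> φ) = !0 = 1
!!!(ψ <-> φ) = !1 = 0
ψ -> φ = 1/6 -> 2/3 = 1
!(ψ -> φ) = !1 = 0
ψ -> φ = 1/6 -> 2/3 = 1
φ -> φ = 2/3 -> 2/3 = 1
φ <-> φ = 2/3 <-> 2/3 = 1
(φ -> φ) <-> (φ <-> φ) = 1 <-> 1 = 1
(ψ -> φ) -> ((φ -> φ) <-> (φ <-> φ)) = 1 -> 1 = 1
!(ψ -> φ) -> ((ψ -> φ) -> ((φ -> φ) <-> (φ <-> φ))) = 0 -> 1 = 1
!!!(ψ <-> φ) -> (!(ψ -> φ) -> ((ψ -> φ) -> ((φ -> φ) <-> (φ <-> φ)))) = 0 -> 1 = 1
((((!(φ -> φ) <-> (φ -> φ)) -> !(ψ -> ψ)) <-> (((φ <-> φ) -> ψ) -> !(ψ <-> φ))) <-> ((((!ψ <-> !ψ) <-> ((φ <-> φ) <-> φ)) <-> !(ψ <-> ψ)) <-> ((φ <-> (ψ -> (φ -> φ))) -> !(ψ -> ψ)))) <-> (!!!(ψ <-> φ) -> (!(ψ -> φ) -> ((ψ -> φ) -> ((φ -> φ) <-> (φ <-> φ))))) = 0 <-> 1 = 0

0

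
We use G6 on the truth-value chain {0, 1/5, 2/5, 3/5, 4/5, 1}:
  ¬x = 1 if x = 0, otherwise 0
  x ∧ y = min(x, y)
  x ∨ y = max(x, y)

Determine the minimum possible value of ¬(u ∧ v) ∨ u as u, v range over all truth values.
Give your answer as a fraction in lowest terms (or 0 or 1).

Take u = 1/5, v = 1/5:
u ∧ v = 1/5 ∧ 1/5 = 1/5
¬(u ∧ v) = ¬1/5 = 0
¬(u ∧ v) ∨ u = 0 ∨ 1/5 = 1/5
No assignment yields a value below 1/5, so this is the minimum.

1/5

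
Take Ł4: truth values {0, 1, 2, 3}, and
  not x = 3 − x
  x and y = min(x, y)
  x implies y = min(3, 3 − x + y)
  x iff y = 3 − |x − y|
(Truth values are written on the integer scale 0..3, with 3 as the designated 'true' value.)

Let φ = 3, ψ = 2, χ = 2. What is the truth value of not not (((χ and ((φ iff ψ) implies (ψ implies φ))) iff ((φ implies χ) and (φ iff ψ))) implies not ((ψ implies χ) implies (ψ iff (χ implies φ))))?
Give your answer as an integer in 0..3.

1

φ iff ψ = 3 iff 2 = 2
ψ implies φ = 2 implies 3 = 3
(φ iff ψ) implies (ψ implies φ) = 2 implies 3 = 3
χ and ((φ iff ψ) implies (ψ implies φ)) = 2 and 3 = 2
φ implies χ = 3 implies 2 = 2
φ iff ψ = 3 iff 2 = 2
(φ implies χ) and (φ iff ψ) = 2 and 2 = 2
(χ and ((φ iff ψ) implies (ψ implies φ))) iff ((φ implies χ) and (φ iff ψ)) = 2 iff 2 = 3
ψ implies χ = 2 implies 2 = 3
χ implies φ = 2 implies 3 = 3
ψ iff (χ implies φ) = 2 iff 3 = 2
(ψ implies χ) implies (ψ iff (χ implies φ)) = 3 implies 2 = 2
not ((ψ implies χ) implies (ψ iff (χ implies φ))) = not 2 = 1
((χ and ((φ iff ψ) implies (ψ implies φ))) iff ((φ implies χ) and (φ iff ψ))) implies not ((ψ implies χ) implies (ψ iff (χ implies φ))) = 3 implies 1 = 1
not (((χ and ((φ iff ψ) implies (ψ implies φ))) iff ((φ implies χ) and (φ iff ψ))) implies not ((ψ implies χ) implies (ψ iff (χ implies φ)))) = not 1 = 2
not not (((χ and ((φ iff ψ) implies (ψ implies φ))) iff ((φ implies χ) and (φ iff ψ))) implies not ((ψ implies χ) implies (ψ iff (χ implies φ)))) = not 2 = 1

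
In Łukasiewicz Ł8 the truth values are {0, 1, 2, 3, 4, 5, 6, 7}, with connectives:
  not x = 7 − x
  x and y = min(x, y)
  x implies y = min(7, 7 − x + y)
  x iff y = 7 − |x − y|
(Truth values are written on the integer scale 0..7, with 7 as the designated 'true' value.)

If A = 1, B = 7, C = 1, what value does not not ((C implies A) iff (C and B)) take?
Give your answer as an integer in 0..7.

C implies A = 1 implies 1 = 7
C and B = 1 and 7 = 1
(C implies A) iff (C and B) = 7 iff 1 = 1
not ((C implies A) iff (C and B)) = not 1 = 6
not not ((C implies A) iff (C and B)) = not 6 = 1

1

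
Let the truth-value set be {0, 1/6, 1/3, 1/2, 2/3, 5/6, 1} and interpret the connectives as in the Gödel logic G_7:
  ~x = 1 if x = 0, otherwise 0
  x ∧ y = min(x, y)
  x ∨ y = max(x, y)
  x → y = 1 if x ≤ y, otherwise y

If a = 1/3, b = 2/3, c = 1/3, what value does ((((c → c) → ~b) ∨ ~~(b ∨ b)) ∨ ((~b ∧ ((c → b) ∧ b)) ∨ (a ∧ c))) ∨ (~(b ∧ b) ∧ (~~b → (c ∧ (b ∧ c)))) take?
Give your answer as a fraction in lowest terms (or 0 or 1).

c → c = 1/3 → 1/3 = 1
~b = ~2/3 = 0
(c → c) → ~b = 1 → 0 = 0
b ∨ b = 2/3 ∨ 2/3 = 2/3
~(b ∨ b) = ~2/3 = 0
~~(b ∨ b) = ~0 = 1
((c → c) → ~b) ∨ ~~(b ∨ b) = 0 ∨ 1 = 1
~b = ~2/3 = 0
c → b = 1/3 → 2/3 = 1
(c → b) ∧ b = 1 ∧ 2/3 = 2/3
~b ∧ ((c → b) ∧ b) = 0 ∧ 2/3 = 0
a ∧ c = 1/3 ∧ 1/3 = 1/3
(~b ∧ ((c → b) ∧ b)) ∨ (a ∧ c) = 0 ∨ 1/3 = 1/3
(((c → c) → ~b) ∨ ~~(b ∨ b)) ∨ ((~b ∧ ((c → b) ∧ b)) ∨ (a ∧ c)) = 1 ∨ 1/3 = 1
b ∧ b = 2/3 ∧ 2/3 = 2/3
~(b ∧ b) = ~2/3 = 0
~b = ~2/3 = 0
~~b = ~0 = 1
b ∧ c = 2/3 ∧ 1/3 = 1/3
c ∧ (b ∧ c) = 1/3 ∧ 1/3 = 1/3
~~b → (c ∧ (b ∧ c)) = 1 → 1/3 = 1/3
~(b ∧ b) ∧ (~~b → (c ∧ (b ∧ c))) = 0 ∧ 1/3 = 0
((((c → c) → ~b) ∨ ~~(b ∨ b)) ∨ ((~b ∧ ((c → b) ∧ b)) ∨ (a ∧ c))) ∨ (~(b ∧ b) ∧ (~~b → (c ∧ (b ∧ c)))) = 1 ∨ 0 = 1

1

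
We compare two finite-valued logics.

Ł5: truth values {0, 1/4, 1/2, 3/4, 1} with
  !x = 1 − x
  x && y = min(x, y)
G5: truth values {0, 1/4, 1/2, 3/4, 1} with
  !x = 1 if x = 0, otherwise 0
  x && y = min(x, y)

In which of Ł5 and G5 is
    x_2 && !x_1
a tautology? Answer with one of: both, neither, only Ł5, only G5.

neither

In Ł5: at x_1 = 0, x_2 = 0 the value is 0 — not a tautology.
In G5: at x_1 = 0, x_2 = 0 the value is 0 — not a tautology.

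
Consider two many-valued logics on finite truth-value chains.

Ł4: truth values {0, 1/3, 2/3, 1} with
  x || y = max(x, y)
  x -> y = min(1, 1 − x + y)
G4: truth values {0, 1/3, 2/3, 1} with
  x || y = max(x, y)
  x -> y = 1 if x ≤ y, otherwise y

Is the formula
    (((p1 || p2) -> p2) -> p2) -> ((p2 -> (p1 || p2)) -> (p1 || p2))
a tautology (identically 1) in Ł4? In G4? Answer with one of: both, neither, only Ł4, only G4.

In Ł4: every assignment gives 1 — tautology.
In G4: at p1 = 1/3, p2 = 0 the value is 1/3 — not a tautology.

only Ł4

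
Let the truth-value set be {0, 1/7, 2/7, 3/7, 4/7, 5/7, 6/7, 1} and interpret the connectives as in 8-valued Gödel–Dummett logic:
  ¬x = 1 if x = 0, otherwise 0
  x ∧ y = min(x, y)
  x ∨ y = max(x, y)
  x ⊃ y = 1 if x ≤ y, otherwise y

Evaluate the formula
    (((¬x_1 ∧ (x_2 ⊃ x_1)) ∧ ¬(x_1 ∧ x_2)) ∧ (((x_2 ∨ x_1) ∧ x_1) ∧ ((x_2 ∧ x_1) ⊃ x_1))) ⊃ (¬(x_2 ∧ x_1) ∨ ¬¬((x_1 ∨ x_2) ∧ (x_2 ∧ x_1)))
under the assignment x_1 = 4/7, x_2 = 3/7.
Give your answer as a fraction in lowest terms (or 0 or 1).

¬x_1 = ¬4/7 = 0
x_2 ⊃ x_1 = 3/7 ⊃ 4/7 = 1
¬x_1 ∧ (x_2 ⊃ x_1) = 0 ∧ 1 = 0
x_1 ∧ x_2 = 4/7 ∧ 3/7 = 3/7
¬(x_1 ∧ x_2) = ¬3/7 = 0
(¬x_1 ∧ (x_2 ⊃ x_1)) ∧ ¬(x_1 ∧ x_2) = 0 ∧ 0 = 0
x_2 ∨ x_1 = 3/7 ∨ 4/7 = 4/7
(x_2 ∨ x_1) ∧ x_1 = 4/7 ∧ 4/7 = 4/7
x_2 ∧ x_1 = 3/7 ∧ 4/7 = 3/7
(x_2 ∧ x_1) ⊃ x_1 = 3/7 ⊃ 4/7 = 1
((x_2 ∨ x_1) ∧ x_1) ∧ ((x_2 ∧ x_1) ⊃ x_1) = 4/7 ∧ 1 = 4/7
((¬x_1 ∧ (x_2 ⊃ x_1)) ∧ ¬(x_1 ∧ x_2)) ∧ (((x_2 ∨ x_1) ∧ x_1) ∧ ((x_2 ∧ x_1) ⊃ x_1)) = 0 ∧ 4/7 = 0
x_2 ∧ x_1 = 3/7 ∧ 4/7 = 3/7
¬(x_2 ∧ x_1) = ¬3/7 = 0
x_1 ∨ x_2 = 4/7 ∨ 3/7 = 4/7
x_2 ∧ x_1 = 3/7 ∧ 4/7 = 3/7
(x_1 ∨ x_2) ∧ (x_2 ∧ x_1) = 4/7 ∧ 3/7 = 3/7
¬((x_1 ∨ x_2) ∧ (x_2 ∧ x_1)) = ¬3/7 = 0
¬¬((x_1 ∨ x_2) ∧ (x_2 ∧ x_1)) = ¬0 = 1
¬(x_2 ∧ x_1) ∨ ¬¬((x_1 ∨ x_2) ∧ (x_2 ∧ x_1)) = 0 ∨ 1 = 1
(((¬x_1 ∧ (x_2 ⊃ x_1)) ∧ ¬(x_1 ∧ x_2)) ∧ (((x_2 ∨ x_1) ∧ x_1) ∧ ((x_2 ∧ x_1) ⊃ x_1))) ⊃ (¬(x_2 ∧ x_1) ∨ ¬¬((x_1 ∨ x_2) ∧ (x_2 ∧ x_1))) = 0 ⊃ 1 = 1

1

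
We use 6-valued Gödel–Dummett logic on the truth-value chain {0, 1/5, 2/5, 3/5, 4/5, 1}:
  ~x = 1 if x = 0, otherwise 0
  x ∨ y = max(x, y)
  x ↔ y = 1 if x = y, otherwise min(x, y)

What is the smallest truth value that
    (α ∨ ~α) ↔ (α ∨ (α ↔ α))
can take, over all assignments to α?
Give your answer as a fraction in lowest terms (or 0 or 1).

1/5

Take α = 1/5:
~α = ~1/5 = 0
α ∨ ~α = 1/5 ∨ 0 = 1/5
α ↔ α = 1/5 ↔ 1/5 = 1
α ∨ (α ↔ α) = 1/5 ∨ 1 = 1
(α ∨ ~α) ↔ (α ∨ (α ↔ α)) = 1/5 ↔ 1 = 1/5
No assignment yields a value below 1/5, so this is the minimum.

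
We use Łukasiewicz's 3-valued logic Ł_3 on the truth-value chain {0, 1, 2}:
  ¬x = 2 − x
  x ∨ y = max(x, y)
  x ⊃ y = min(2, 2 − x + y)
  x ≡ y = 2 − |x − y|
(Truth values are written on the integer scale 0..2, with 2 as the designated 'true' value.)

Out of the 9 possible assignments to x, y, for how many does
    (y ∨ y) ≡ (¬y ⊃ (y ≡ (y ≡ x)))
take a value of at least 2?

4

x = 0, y = 0 ↦ 2  ≥
x = 0, y = 1 ↦ 1  <
x = 0, y = 2 ↦ 2  ≥
x = 1, y = 0 ↦ 1  <
x = 1, y = 1 ↦ 1  <
x = 1, y = 2 ↦ 2  ≥
x = 2, y = 0 ↦ 0  <
x = 2, y = 1 ↦ 1  <
x = 2, y = 2 ↦ 2  ≥
So 4 of the 9 assignments meet the threshold.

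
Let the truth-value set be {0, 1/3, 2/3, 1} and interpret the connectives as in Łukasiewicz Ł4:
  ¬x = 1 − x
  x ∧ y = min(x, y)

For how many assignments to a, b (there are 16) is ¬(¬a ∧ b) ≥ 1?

a = 0, b = 0 ↦ 1  ≥
a = 0, b = 1/3 ↦ 2/3  <
a = 0, b = 2/3 ↦ 1/3  <
a = 0, b = 1 ↦ 0  <
a = 1/3, b = 0 ↦ 1  ≥
a = 1/3, b = 1/3 ↦ 2/3  <
a = 1/3, b = 2/3 ↦ 1/3  <
a = 1/3, b = 1 ↦ 1/3  <
a = 2/3, b = 0 ↦ 1  ≥
a = 2/3, b = 1/3 ↦ 2/3  <
a = 2/3, b = 2/3 ↦ 2/3  <
a = 2/3, b = 1 ↦ 2/3  <
a = 1, b = 0 ↦ 1  ≥
a = 1, b = 1/3 ↦ 1  ≥
a = 1, b = 2/3 ↦ 1  ≥
a = 1, b = 1 ↦ 1  ≥
So 7 of the 16 assignments meet the threshold.

7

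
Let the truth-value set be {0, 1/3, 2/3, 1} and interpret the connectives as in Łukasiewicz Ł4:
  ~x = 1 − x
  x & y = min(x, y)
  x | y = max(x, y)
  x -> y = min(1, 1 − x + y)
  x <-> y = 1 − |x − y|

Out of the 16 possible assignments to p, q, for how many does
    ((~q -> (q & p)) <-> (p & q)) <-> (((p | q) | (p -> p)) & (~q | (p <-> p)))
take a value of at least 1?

5

p = 0, q = 0 ↦ 1  ≥
p = 0, q = 1/3 ↦ 2/3  <
p = 0, q = 2/3 ↦ 1/3  <
p = 0, q = 1 ↦ 0  <
p = 1/3, q = 0 ↦ 1  ≥
p = 1/3, q = 1/3 ↦ 2/3  <
p = 1/3, q = 2/3 ↦ 1/3  <
p = 1/3, q = 1 ↦ 1/3  <
p = 2/3, q = 0 ↦ 1  ≥
p = 2/3, q = 1/3 ↦ 2/3  <
p = 2/3, q = 2/3 ↦ 2/3  <
p = 2/3, q = 1 ↦ 2/3  <
p = 1, q = 0 ↦ 1  ≥
p = 1, q = 1/3 ↦ 2/3  <
p = 1, q = 2/3 ↦ 2/3  <
p = 1, q = 1 ↦ 1  ≥
So 5 of the 16 assignments meet the threshold.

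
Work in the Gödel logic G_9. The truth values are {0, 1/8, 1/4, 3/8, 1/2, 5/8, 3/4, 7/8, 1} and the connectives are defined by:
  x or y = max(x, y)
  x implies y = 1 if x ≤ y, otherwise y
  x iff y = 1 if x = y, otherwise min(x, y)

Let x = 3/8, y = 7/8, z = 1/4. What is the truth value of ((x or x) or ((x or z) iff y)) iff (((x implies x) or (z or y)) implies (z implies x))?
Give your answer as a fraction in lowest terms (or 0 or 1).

3/8

x or x = 3/8 or 3/8 = 3/8
x or z = 3/8 or 1/4 = 3/8
(x or z) iff y = 3/8 iff 7/8 = 3/8
(x or x) or ((x or z) iff y) = 3/8 or 3/8 = 3/8
x implies x = 3/8 implies 3/8 = 1
z or y = 1/4 or 7/8 = 7/8
(x implies x) or (z or y) = 1 or 7/8 = 1
z implies x = 1/4 implies 3/8 = 1
((x implies x) or (z or y)) implies (z implies x) = 1 implies 1 = 1
((x or x) or ((x or z) iff y)) iff (((x implies x) or (z or y)) implies (z implies x)) = 3/8 iff 1 = 3/8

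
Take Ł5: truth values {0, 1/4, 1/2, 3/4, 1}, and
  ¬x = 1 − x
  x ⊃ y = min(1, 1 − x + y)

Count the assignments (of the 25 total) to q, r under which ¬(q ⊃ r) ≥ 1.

1

value 1: 1 assignment (counts)
value 3/4: 2 assignments
value 1/2: 3 assignments
value 1/4: 4 assignments
value 0: 15 assignments
So 1 of the 25 assignments meets the threshold.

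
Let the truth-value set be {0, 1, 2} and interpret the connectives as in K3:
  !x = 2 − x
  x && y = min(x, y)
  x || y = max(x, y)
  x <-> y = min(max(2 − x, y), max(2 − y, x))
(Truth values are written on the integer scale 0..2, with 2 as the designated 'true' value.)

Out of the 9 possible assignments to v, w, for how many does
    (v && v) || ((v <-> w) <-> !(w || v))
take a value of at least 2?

v = 0, w = 0 ↦ 2  ≥
v = 0, w = 1 ↦ 1  <
v = 0, w = 2 ↦ 2  ≥
v = 1, w = 0 ↦ 1  <
v = 1, w = 1 ↦ 1  <
v = 1, w = 2 ↦ 1  <
v = 2, w = 0 ↦ 2  ≥
v = 2, w = 1 ↦ 2  ≥
v = 2, w = 2 ↦ 2  ≥
So 5 of the 9 assignments meet the threshold.

5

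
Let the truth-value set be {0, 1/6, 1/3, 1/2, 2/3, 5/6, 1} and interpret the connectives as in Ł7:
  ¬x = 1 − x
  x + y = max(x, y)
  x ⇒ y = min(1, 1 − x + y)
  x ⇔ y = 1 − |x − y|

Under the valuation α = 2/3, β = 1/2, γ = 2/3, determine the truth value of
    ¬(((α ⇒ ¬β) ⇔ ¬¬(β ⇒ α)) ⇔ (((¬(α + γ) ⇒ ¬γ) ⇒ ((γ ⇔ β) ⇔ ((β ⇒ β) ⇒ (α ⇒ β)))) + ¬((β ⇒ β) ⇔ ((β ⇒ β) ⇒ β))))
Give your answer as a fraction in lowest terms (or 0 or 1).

1/6

¬β = ¬1/2 = 1/2
α ⇒ ¬β = 2/3 ⇒ 1/2 = 5/6
β ⇒ α = 1/2 ⇒ 2/3 = 1
¬(β ⇒ α) = ¬1 = 0
¬¬(β ⇒ α) = ¬0 = 1
(α ⇒ ¬β) ⇔ ¬¬(β ⇒ α) = 5/6 ⇔ 1 = 5/6
α + γ = 2/3 + 2/3 = 2/3
¬(α + γ) = ¬2/3 = 1/3
¬γ = ¬2/3 = 1/3
¬(α + γ) ⇒ ¬γ = 1/3 ⇒ 1/3 = 1
γ ⇔ β = 2/3 ⇔ 1/2 = 5/6
β ⇒ β = 1/2 ⇒ 1/2 = 1
α ⇒ β = 2/3 ⇒ 1/2 = 5/6
(β ⇒ β) ⇒ (α ⇒ β) = 1 ⇒ 5/6 = 5/6
(γ ⇔ β) ⇔ ((β ⇒ β) ⇒ (α ⇒ β)) = 5/6 ⇔ 5/6 = 1
(¬(α + γ) ⇒ ¬γ) ⇒ ((γ ⇔ β) ⇔ ((β ⇒ β) ⇒ (α ⇒ β))) = 1 ⇒ 1 = 1
β ⇒ β = 1/2 ⇒ 1/2 = 1
β ⇒ β = 1/2 ⇒ 1/2 = 1
(β ⇒ β) ⇒ β = 1 ⇒ 1/2 = 1/2
(β ⇒ β) ⇔ ((β ⇒ β) ⇒ β) = 1 ⇔ 1/2 = 1/2
¬((β ⇒ β) ⇔ ((β ⇒ β) ⇒ β)) = ¬1/2 = 1/2
((¬(α + γ) ⇒ ¬γ) ⇒ ((γ ⇔ β) ⇔ ((β ⇒ β) ⇒ (α ⇒ β)))) + ¬((β ⇒ β) ⇔ ((β ⇒ β) ⇒ β)) = 1 + 1/2 = 1
((α ⇒ ¬β) ⇔ ¬¬(β ⇒ α)) ⇔ (((¬(α + γ) ⇒ ¬γ) ⇒ ((γ ⇔ β) ⇔ ((β ⇒ β) ⇒ (α ⇒ β)))) + ¬((β ⇒ β) ⇔ ((β ⇒ β) ⇒ β))) = 5/6 ⇔ 1 = 5/6
¬(((α ⇒ ¬β) ⇔ ¬¬(β ⇒ α)) ⇔ (((¬(α + γ) ⇒ ¬γ) ⇒ ((γ ⇔ β) ⇔ ((β ⇒ β) ⇒ (α ⇒ β)))) + ¬((β ⇒ β) ⇔ ((β ⇒ β) ⇒ β)))) = ¬5/6 = 1/6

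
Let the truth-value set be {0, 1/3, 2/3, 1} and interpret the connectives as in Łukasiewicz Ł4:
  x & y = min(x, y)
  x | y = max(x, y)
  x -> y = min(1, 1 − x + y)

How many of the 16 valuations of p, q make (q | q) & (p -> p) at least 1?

4

p = 0, q = 0 ↦ 0  <
p = 0, q = 1/3 ↦ 1/3  <
p = 0, q = 2/3 ↦ 2/3  <
p = 0, q = 1 ↦ 1  ≥
p = 1/3, q = 0 ↦ 0  <
p = 1/3, q = 1/3 ↦ 1/3  <
p = 1/3, q = 2/3 ↦ 2/3  <
p = 1/3, q = 1 ↦ 1  ≥
p = 2/3, q = 0 ↦ 0  <
p = 2/3, q = 1/3 ↦ 1/3  <
p = 2/3, q = 2/3 ↦ 2/3  <
p = 2/3, q = 1 ↦ 1  ≥
p = 1, q = 0 ↦ 0  <
p = 1, q = 1/3 ↦ 1/3  <
p = 1, q = 2/3 ↦ 2/3  <
p = 1, q = 1 ↦ 1  ≥
So 4 of the 16 assignments meet the threshold.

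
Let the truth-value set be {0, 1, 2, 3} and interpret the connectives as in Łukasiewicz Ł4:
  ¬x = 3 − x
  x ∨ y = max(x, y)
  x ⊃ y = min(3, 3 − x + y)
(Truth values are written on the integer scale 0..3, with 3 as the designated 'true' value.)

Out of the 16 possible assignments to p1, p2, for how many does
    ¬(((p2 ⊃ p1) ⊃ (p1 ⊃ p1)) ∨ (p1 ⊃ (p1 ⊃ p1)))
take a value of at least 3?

p1 = 0, p2 = 0 ↦ 0  <
p1 = 0, p2 = 1 ↦ 0  <
p1 = 0, p2 = 2 ↦ 0  <
p1 = 0, p2 = 3 ↦ 0  <
p1 = 1, p2 = 0 ↦ 0  <
p1 = 1, p2 = 1 ↦ 0  <
p1 = 1, p2 = 2 ↦ 0  <
p1 = 1, p2 = 3 ↦ 0  <
p1 = 2, p2 = 0 ↦ 0  <
p1 = 2, p2 = 1 ↦ 0  <
p1 = 2, p2 = 2 ↦ 0  <
p1 = 2, p2 = 3 ↦ 0  <
p1 = 3, p2 = 0 ↦ 0  <
p1 = 3, p2 = 1 ↦ 0  <
p1 = 3, p2 = 2 ↦ 0  <
p1 = 3, p2 = 3 ↦ 0  <
So 0 of the 16 assignments meet the threshold.

0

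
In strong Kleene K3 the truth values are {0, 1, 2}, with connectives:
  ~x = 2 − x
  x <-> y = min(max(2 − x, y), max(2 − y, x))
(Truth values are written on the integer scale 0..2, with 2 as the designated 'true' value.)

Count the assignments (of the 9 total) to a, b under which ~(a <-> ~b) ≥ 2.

2

a = 0, b = 0 ↦ 2  ≥
a = 0, b = 1 ↦ 1  <
a = 0, b = 2 ↦ 0  <
a = 1, b = 0 ↦ 1  <
a = 1, b = 1 ↦ 1  <
a = 1, b = 2 ↦ 1  <
a = 2, b = 0 ↦ 0  <
a = 2, b = 1 ↦ 1  <
a = 2, b = 2 ↦ 2  ≥
So 2 of the 9 assignments meet the threshold.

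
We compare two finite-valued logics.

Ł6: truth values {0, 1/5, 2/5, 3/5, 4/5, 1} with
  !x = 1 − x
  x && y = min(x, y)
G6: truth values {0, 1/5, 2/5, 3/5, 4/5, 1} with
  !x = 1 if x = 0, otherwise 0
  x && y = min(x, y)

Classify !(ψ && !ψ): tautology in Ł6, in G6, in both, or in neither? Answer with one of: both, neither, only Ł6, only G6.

In Ł6: at ψ = 1/5 the value is 4/5 — not a tautology.
In G6: every assignment gives 1 — tautology.

only G6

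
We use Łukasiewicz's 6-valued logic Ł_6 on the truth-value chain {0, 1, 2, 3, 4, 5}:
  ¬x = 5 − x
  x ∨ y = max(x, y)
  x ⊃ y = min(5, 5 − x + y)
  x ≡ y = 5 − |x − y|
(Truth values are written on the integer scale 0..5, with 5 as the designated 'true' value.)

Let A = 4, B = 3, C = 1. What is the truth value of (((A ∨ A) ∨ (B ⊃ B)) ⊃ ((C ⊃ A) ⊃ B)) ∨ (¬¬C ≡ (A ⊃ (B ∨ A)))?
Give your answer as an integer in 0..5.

3

A ∨ A = 4 ∨ 4 = 4
B ⊃ B = 3 ⊃ 3 = 5
(A ∨ A) ∨ (B ⊃ B) = 4 ∨ 5 = 5
C ⊃ A = 1 ⊃ 4 = 5
(C ⊃ A) ⊃ B = 5 ⊃ 3 = 3
((A ∨ A) ∨ (B ⊃ B)) ⊃ ((C ⊃ A) ⊃ B) = 5 ⊃ 3 = 3
¬C = ¬1 = 4
¬¬C = ¬4 = 1
B ∨ A = 3 ∨ 4 = 4
A ⊃ (B ∨ A) = 4 ⊃ 4 = 5
¬¬C ≡ (A ⊃ (B ∨ A)) = 1 ≡ 5 = 1
(((A ∨ A) ∨ (B ⊃ B)) ⊃ ((C ⊃ A) ⊃ B)) ∨ (¬¬C ≡ (A ⊃ (B ∨ A))) = 3 ∨ 1 = 3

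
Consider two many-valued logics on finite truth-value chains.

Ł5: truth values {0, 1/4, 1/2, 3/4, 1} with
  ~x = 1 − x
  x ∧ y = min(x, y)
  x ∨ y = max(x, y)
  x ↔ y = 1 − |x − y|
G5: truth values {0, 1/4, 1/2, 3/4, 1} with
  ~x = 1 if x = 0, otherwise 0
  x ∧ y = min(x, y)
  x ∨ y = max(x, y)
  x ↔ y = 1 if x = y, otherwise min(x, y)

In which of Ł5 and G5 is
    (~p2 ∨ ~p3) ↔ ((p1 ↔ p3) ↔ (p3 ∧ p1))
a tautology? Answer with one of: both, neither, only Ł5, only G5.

neither

In Ł5: at p1 = 0, p2 = 0, p3 = 0 the value is 0 — not a tautology.
In G5: at p1 = 0, p2 = 0, p3 = 0 the value is 0 — not a tautology.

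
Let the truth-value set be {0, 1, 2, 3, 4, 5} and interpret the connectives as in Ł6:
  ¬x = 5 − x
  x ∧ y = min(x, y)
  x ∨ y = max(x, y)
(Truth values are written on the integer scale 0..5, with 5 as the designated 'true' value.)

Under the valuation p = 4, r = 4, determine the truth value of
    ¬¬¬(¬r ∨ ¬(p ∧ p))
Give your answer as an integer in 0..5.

4

¬r = ¬4 = 1
p ∧ p = 4 ∧ 4 = 4
¬(p ∧ p) = ¬4 = 1
¬r ∨ ¬(p ∧ p) = 1 ∨ 1 = 1
¬(¬r ∨ ¬(p ∧ p)) = ¬1 = 4
¬¬(¬r ∨ ¬(p ∧ p)) = ¬4 = 1
¬¬¬(¬r ∨ ¬(p ∧ p)) = ¬1 = 4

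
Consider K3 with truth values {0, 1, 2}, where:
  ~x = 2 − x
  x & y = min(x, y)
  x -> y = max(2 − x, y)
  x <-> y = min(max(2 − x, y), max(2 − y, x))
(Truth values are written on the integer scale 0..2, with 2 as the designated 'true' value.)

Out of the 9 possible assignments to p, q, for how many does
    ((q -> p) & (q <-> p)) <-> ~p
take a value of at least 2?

2

p = 0, q = 0 ↦ 2  ≥
p = 0, q = 1 ↦ 1  <
p = 0, q = 2 ↦ 0  <
p = 1, q = 0 ↦ 1  <
p = 1, q = 1 ↦ 1  <
p = 1, q = 2 ↦ 1  <
p = 2, q = 0 ↦ 2  ≥
p = 2, q = 1 ↦ 1  <
p = 2, q = 2 ↦ 0  <
So 2 of the 9 assignments meet the threshold.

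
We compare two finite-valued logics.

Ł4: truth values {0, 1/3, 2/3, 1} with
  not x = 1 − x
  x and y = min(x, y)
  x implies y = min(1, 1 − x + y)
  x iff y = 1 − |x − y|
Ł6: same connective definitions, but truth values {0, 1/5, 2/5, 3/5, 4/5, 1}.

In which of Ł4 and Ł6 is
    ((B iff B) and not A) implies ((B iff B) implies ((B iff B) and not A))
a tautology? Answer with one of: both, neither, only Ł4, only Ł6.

In Ł4: every assignment gives 1 — tautology.
In Ł6: every assignment gives 1 — tautology.

both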